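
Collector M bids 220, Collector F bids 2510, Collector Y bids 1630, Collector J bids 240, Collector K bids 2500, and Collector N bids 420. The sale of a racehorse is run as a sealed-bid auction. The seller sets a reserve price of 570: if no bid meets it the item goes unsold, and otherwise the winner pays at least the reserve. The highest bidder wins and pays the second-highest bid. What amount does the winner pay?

The winner pays 2500.

Sorted high to low: Collector F 2510 > Collector K 2500 > Collector Y 1630 > Collector N 420 > Collector J 240 > Collector M 220.
Collector F has the highest bid, so Collector F wins.
The second-highest bid is 2500, which exceeds the reserve, so that sets the price.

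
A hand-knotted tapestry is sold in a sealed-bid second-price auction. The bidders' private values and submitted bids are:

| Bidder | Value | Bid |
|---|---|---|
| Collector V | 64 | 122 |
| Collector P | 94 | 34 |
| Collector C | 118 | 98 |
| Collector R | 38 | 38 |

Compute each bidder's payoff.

Payoffs: Collector V -34, Collector P 0, Collector C 0, Collector R 0.

Bids in descending order: Collector V 122, then Collector C 98, then Collector R 38, then Collector P 34.
Collector V has the top bid and wins; the price is the second-highest bid, 98.
Collector V's payoff = 64 − 98 = -34. All other bidders lose, so their payoff is 0.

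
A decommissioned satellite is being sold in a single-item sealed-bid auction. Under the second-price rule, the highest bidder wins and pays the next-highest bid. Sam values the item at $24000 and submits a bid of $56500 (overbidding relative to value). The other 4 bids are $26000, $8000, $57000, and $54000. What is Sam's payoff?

$0

Highest competing bid: $57000.
Sam's bid $56500 is not the highest, so Sam loses, pays nothing, and earns zero payoff.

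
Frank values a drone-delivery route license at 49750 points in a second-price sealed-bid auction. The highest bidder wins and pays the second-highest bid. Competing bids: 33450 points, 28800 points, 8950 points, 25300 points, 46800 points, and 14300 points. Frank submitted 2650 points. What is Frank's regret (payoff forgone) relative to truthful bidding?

The highest competing bid is 46800 points.
Bidding truthfully at 49750 points: Frank has the top bid, wins, and pays the second-highest bid 46800 points. Payoff = 49750 points − 46800 points = 2950 points.
Bidding 2650 points: the top bid is 46800 points (a rival), so Frank loses. Payoff = 0 points.
Regret = truthful payoff − actual payoff = 2950 points − 0 points = 2950 points.
This is the dominant-strategy logic: truthful bidding weakly beats any alternative.

Regret: 2950 points.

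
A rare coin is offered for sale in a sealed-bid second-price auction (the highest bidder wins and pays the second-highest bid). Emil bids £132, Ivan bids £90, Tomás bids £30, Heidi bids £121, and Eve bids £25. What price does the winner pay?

Ordered from highest: Emil £132 > Heidi £121 > Ivan £90 > Tomás £30 > Eve £25.
Emil is the highest bidder, so Emil wins.
Under the second-price rule, the price is the second-highest bid: £121.

Price paid: £121.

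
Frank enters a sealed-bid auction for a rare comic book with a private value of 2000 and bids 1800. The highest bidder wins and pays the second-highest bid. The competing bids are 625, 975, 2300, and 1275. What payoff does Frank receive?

0

Highest competing bid: 2300.
Frank's bid 1800 is not the highest, so Frank loses, pays nothing, and earns zero payoff.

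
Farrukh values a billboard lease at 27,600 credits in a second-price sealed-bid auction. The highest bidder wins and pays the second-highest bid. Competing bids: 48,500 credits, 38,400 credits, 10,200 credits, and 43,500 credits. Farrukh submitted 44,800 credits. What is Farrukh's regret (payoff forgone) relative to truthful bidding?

The highest competing bid is 48,500 credits.
Bidding truthfully at 27,600 credits: the top bid is 48,500 credits (a rival), so Farrukh loses. Payoff = 0 credits.
Bidding 44,800 credits: the top bid is 48,500 credits (a rival), so Farrukh loses. Payoff = 0 credits.
Regret = truthful payoff − actual payoff = 0 credits − 0 credits = 0 credits.
The bid only affects whether you win, not the price — here both bids land on the same side of the top rival bid, so the deviation is payoff-neutral.

0 credits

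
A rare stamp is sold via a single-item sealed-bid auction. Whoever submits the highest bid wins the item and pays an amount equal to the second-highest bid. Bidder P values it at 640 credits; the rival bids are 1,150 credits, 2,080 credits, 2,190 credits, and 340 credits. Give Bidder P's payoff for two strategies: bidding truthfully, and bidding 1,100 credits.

(a) 0 credits  (b) 0 credits

The highest competing bid is 2,190 credits.
Bidding truthfully at 640 credits: the top bid is 2,190 credits (a rival), so Bidder P loses. Payoff = 0 credits.
Bidding 1,100 credits: the top bid is 2,190 credits (a rival), so Bidder P loses. Payoff = 0 credits.
The bid only affects whether you win, not the price — here both bids land on the same side of the top rival bid, so the deviation is payoff-neutral.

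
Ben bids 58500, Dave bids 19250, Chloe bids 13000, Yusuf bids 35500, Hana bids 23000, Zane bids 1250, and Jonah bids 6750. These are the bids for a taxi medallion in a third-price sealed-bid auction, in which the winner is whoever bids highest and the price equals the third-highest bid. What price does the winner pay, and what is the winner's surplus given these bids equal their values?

Price 23000; surplus 35500.

Ranking the bids: Ben 58500; Yusuf 35500; Hana 23000; Dave 19250; Chloe 13000; Jonah 6750; Zane 1250.
Ben is the highest bidder, so Ben wins.
Under the third-price rule, the price is the third-highest bid: 23000.
Surplus = 58500 − 23000 = 35500.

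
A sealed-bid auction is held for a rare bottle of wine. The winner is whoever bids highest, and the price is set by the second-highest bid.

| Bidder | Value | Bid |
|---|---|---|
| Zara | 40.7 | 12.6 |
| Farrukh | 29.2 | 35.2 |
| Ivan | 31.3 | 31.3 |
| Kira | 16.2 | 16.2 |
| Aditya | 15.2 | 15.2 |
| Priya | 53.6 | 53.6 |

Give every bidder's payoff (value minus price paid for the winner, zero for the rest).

Sorted high to low: Priya 53.6; Farrukh 35.2; Ivan 31.3; Kira 16.2; Aditya 15.2; Zara 12.6.
Priya has the top bid and wins; the price is the second-highest bid, 35.2.
Priya's payoff = 53.6 − 35.2 = 18.4. All other bidders lose, so their payoff is 0.

Zara 0.0, Farrukh 0.0, Ivan 0.0, Kira 0.0, Aditya 0.0, Priya 18.4.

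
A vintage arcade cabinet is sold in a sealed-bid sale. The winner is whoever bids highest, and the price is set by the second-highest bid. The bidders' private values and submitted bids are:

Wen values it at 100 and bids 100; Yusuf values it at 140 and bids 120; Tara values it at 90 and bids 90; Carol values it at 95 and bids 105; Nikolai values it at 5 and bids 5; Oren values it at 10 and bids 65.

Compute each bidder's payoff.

Payoffs: Wen 0, Yusuf 35, Tara 0, Carol 0, Nikolai 0, Oren 0.

Sorted high to low: Yusuf 120 > Carol 105 > Wen 100 > Tara 90 > Oren 65 > Nikolai 5.
Yusuf has the top bid and wins; the price is the second-highest bid, 105.
Yusuf's payoff = 140 − 105 = 35. All other bidders lose, so their payoff is 0.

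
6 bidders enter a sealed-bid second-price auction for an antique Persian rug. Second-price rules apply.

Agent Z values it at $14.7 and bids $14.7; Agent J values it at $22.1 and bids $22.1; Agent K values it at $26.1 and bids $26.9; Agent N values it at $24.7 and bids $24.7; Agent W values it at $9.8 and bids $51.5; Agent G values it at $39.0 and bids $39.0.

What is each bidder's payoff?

Ordered from highest: Agent W $51.5; Agent G $39.0; Agent K $26.9; Agent N $24.7; Agent J $22.1; Agent Z $14.7.
Agent W has the top bid and wins; the price is the second-highest bid, $39.0.
Agent W's payoff = $9.8 − $39.0 = -$29.2. All other bidders lose, so their payoff is 0.

Payoffs: Agent Z $0.0, Agent J $0.0, Agent K $0.0, Agent N $0.0, Agent W -$29.2, Agent G $0.0.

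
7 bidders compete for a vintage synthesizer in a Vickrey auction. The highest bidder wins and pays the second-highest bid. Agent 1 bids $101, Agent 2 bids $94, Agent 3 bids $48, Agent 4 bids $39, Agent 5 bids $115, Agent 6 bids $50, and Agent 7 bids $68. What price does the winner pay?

Sorted high to low: Agent 5 $115; Agent 1 $101; Agent 2 $94; Agent 7 $68; Agent 6 $50; Agent 3 $48; Agent 4 $39.
Agent 5 has the highest bid, so Agent 5 wins.
The second-highest bid is $101, so that is what Agent 5 pays.

Price paid: $101.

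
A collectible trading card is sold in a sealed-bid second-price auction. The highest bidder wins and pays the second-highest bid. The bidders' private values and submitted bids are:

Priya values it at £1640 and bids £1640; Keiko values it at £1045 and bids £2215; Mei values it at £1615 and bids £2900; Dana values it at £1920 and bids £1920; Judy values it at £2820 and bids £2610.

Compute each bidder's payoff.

Sorted high to low: Mei £2900, then Judy £2610, then Keiko £2215, then Dana £1920, then Priya £1640.
Mei has the top bid and wins; the price is the second-highest bid, £2610.
Mei's payoff = £1615 − £2610 = -£995. All other bidders lose, so their payoff is 0.

Priya £0, Keiko £0, Mei -£995, Dana £0, Judy £0.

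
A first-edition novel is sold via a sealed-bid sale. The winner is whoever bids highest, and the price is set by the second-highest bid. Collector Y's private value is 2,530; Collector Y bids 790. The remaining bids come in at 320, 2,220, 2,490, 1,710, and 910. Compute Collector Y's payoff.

Highest competing bid: 2,490.
Collector Y's bid 790 is not the highest, so Collector Y loses, pays nothing, and earns zero payoff.

Payoff = 0.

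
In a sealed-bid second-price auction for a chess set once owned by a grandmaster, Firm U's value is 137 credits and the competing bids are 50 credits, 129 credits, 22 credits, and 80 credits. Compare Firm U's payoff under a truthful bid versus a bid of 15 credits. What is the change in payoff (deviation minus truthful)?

-8 credits

The highest competing bid is 129 credits.
Bidding truthfully at 137 credits: Firm U has the top bid, wins, and pays the second-highest bid 129 credits. Payoff = 137 credits − 129 credits = 8 credits.
Bidding 15 credits: the top bid is 129 credits (a rival), so Firm U loses. Payoff = 0 credits.
Change = 0 credits − 8 credits = -8 credits.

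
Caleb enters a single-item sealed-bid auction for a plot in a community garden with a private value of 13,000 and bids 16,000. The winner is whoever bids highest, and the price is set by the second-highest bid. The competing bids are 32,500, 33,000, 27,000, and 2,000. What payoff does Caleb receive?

0

Highest competing bid: 33,000.
Caleb's bid 16,000 is not the highest, so Caleb loses, pays nothing, and earns zero payoff.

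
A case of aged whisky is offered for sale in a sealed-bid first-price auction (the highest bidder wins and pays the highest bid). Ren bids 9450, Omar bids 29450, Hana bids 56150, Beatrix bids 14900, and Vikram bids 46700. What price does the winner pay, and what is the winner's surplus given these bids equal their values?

Ordered from highest: Hana 56150; Vikram 46700; Omar 29450; Beatrix 14900; Ren 9450.
Hana is the highest bidder, so Hana wins.
Under the first-price rule, the price is the highest bid: 56150.
Surplus = 56150 − 56150 = 0.

The winner pays 56150 for a surplus of 0.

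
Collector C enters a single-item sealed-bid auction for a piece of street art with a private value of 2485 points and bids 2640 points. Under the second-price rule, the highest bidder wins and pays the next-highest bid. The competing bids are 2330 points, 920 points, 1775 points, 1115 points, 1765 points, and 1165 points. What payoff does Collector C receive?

Highest competing bid: 2330 points.
Collector C's bid 2640 points is the highest overall, so Collector C wins and pays the second-highest bid, 2330 points.
Payoff = value − price = 2485 points − 2330 points = 155 points.

Payoff = 155 points.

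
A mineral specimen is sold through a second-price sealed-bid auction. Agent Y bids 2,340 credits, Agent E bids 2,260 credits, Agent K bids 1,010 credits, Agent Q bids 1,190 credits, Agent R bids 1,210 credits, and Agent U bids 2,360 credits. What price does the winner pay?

2,340 credits

Ordered from highest: Agent U 2,360 credits > Agent Y 2,340 credits > Agent E 2,260 credits > Agent R 1,210 credits > Agent Q 1,190 credits > Agent K 1,010 credits.
Agent U has the highest bid, so Agent U wins.
The second-highest bid is 2,340 credits, so that is what Agent U pays.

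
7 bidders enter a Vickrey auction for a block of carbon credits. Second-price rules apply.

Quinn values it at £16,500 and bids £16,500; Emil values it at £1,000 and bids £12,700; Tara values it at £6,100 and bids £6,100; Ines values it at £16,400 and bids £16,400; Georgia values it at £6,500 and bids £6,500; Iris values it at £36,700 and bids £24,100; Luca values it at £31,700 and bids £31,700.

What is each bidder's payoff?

Payoffs: Quinn £0, Emil £0, Tara £0, Ines £0, Georgia £0, Iris £0, Luca £7,600.

Ranking the bids: Luca £31,700 > Iris £24,100 > Quinn £16,500 > Ines £16,400 > Emil £12,700 > Georgia £6,500 > Tara £6,100.
Luca has the top bid and wins; the price is the second-highest bid, £24,100.
Luca's payoff = £31,700 − £24,100 = £7,600. All other bidders lose, so their payoff is 0.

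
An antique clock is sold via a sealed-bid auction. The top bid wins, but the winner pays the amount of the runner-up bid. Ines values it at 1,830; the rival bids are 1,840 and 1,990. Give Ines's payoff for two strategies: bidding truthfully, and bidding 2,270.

(a) 0  (b) -160

The highest competing bid is 1,990.
Bidding truthfully at 1,830: the top bid is 1,990 (a rival), so Ines loses. Payoff = 0.
Bidding 2,270: Ines has the top bid, wins, and pays the second-highest bid 1,990. Payoff = 1,830 − 1,990 = -160.
This is the dominant-strategy logic: truthful bidding weakly beats any alternative.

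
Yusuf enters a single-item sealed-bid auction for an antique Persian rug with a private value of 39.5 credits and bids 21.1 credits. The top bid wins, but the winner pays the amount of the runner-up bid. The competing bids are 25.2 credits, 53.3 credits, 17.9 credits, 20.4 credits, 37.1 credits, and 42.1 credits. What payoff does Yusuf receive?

Highest competing bid: 53.3 credits.
Yusuf's bid 21.1 credits is not the highest, so Yusuf loses, pays nothing, and earns zero payoff.

0.0 credits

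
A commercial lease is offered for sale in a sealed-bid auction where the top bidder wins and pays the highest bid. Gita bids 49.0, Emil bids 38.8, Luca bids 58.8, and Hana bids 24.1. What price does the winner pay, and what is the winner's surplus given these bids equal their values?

Ranking the bids: Luca 58.8; Gita 49.0; Emil 38.8; Hana 24.1.
Luca is the highest bidder, so Luca wins.
Under the first-price rule, the price is the highest bid: 58.8.
Surplus = 58.8 − 58.8 = 0.0.

The winner pays 58.8 for a surplus of 0.0.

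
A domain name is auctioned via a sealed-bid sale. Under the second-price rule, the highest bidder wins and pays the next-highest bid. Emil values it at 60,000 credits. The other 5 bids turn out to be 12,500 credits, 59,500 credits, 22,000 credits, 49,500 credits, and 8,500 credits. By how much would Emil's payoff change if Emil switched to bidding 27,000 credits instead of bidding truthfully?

The highest competing bid is 59,500 credits.
Bidding truthfully at 60,000 credits: Emil has the top bid, wins, and pays the second-highest bid 59,500 credits. Payoff = 60,000 credits − 59,500 credits = 500 credits.
Bidding 27,000 credits: the top bid is 59,500 credits (a rival), so Emil loses. Payoff = 0 credits.
Change = 0 credits − 500 credits = -500 credits.
Deviating from a truthful bid can only lose payoff in a second-price auction — never gain.

Change in payoff: -500 credits.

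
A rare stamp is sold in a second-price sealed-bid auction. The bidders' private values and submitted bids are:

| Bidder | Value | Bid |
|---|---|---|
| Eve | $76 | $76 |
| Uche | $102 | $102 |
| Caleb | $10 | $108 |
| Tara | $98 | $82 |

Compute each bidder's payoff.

Payoffs: Eve $0, Uche $0, Caleb -$92, Tara $0.

Bids in descending order: Caleb $108 > Uche $102 > Tara $82 > Eve $76.
Caleb has the top bid and wins; the price is the second-highest bid, $102.
Caleb's payoff = $10 − $102 = -$92. All other bidders lose, so their payoff is 0.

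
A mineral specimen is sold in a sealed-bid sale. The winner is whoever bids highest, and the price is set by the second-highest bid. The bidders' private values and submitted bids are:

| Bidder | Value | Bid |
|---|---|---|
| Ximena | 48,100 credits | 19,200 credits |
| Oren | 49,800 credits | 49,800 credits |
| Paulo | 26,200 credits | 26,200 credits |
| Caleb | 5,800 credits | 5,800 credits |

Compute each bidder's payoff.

Ximena 0 credits, Oren 23,600 credits, Paulo 0 credits, Caleb 0 credits.

Bids in descending order: Oren 49,800 credits > Paulo 26,200 credits > Ximena 19,200 credits > Caleb 5,800 credits.
Oren has the top bid and wins; the price is the second-highest bid, 26,200 credits.
Oren's payoff = 49,800 credits − 26,200 credits = 23,600 credits. All other bidders lose, so their payoff is 0.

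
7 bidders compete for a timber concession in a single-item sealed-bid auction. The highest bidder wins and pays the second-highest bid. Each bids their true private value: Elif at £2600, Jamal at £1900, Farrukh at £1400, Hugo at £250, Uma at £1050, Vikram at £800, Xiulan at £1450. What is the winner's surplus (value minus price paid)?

Winner's surplus: £700.

Bids in descending order: Elif £2600; Jamal £1900; Xiulan £1450; Farrukh £1400; Uma £1050; Vikram £800; Hugo £250.
Elif wins with the top bid and pays the second-highest, £1900.
Surplus = £2600 − £1900 = £700.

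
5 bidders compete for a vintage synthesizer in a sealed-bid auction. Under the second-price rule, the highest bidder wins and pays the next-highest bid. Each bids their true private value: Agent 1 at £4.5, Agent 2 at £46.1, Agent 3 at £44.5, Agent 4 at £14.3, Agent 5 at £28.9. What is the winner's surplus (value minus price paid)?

Winner's surplus: £1.6.

Ranking the bids: Agent 2 £46.1, then Agent 3 £44.5, then Agent 5 £28.9, then Agent 4 £14.3, then Agent 1 £4.5.
Agent 2 wins with the top bid and pays the second-highest, £44.5.
Surplus = £46.1 − £44.5 = £1.6.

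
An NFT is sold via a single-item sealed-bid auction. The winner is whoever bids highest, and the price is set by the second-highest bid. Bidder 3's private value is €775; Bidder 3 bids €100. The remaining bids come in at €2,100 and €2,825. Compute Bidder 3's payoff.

Payoff = €0.

Highest competing bid: €2,825.
Bidder 3's bid €100 is not the highest, so Bidder 3 loses, pays nothing, and earns zero payoff.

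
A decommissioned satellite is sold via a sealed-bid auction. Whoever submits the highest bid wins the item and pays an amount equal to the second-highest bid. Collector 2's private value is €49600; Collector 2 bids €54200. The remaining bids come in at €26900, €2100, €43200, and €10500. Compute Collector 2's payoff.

The bidder's payoff: €6400.

Highest competing bid: €43200.
Collector 2's bid €54200 is the highest overall, so Collector 2 wins and pays the second-highest bid, €43200.
Payoff = value − price = €49600 − €43200 = €6400.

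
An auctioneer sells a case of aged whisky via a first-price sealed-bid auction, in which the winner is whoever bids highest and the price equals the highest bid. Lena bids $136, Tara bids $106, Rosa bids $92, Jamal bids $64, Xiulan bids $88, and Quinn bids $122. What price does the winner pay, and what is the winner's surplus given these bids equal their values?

Price $136; surplus $0.

Ranking the bids: Lena $136; Quinn $122; Tara $106; Rosa $92; Xiulan $88; Jamal $64.
Lena is the highest bidder, so Lena wins.
Under the first-price rule, the price is the highest bid: $136.
Surplus = $136 − $136 = $0.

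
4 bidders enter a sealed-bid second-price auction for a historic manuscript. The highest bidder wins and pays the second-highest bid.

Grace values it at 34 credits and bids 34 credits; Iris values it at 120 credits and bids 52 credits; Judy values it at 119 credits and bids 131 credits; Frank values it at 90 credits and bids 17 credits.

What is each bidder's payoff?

Payoffs: Grace 0 credits, Iris 0 credits, Judy 67 credits, Frank 0 credits.

Ordered from highest: Judy 131 credits; Iris 52 credits; Grace 34 credits; Frank 17 credits.
Judy has the top bid and wins; the price is the second-highest bid, 52 credits.
Judy's payoff = 119 credits − 52 credits = 67 credits. All other bidders lose, so their payoff is 0.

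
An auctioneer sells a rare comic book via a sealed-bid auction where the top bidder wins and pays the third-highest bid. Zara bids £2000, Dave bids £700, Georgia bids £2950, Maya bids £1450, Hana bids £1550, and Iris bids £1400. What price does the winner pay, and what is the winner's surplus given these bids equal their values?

The winner pays £1550 for a surplus of £1400.

Sorted high to low: Georgia £2950; Zara £2000; Hana £1550; Maya £1450; Iris £1400; Dave £700.
Georgia is the highest bidder, so Georgia wins.
Under the third-price rule, the price is the third-highest bid: £1550.
Surplus = £2950 − £1550 = £1400.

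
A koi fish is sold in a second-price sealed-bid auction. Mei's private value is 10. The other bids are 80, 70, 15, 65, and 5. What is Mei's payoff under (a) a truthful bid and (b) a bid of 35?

The highest competing bid is 80.
Bidding truthfully at 10: the top bid is 80 (a rival), so Mei loses. Payoff = 0.
Bidding 35: the top bid is 80 (a rival), so Mei loses. Payoff = 0.

Truthful: 0; alternative: 0.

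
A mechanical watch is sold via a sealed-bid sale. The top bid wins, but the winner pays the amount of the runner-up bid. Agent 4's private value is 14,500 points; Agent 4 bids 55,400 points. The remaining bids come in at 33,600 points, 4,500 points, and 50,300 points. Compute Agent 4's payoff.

-35,800 points

Highest competing bid: 50,300 points.
Agent 4's bid 55,400 points is the highest overall, so Agent 4 wins and pays the second-highest bid, 50,300 points.
Payoff = value − price = 14,500 points − 50,300 points = -35,800 points.
Overbidding won the item at a price above value — truthful bidding would have avoided this loss.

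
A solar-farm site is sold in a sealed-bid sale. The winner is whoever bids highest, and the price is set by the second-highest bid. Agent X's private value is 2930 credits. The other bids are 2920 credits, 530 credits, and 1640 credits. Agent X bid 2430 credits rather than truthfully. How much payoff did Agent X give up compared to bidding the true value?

Payoff forgone: 10 credits.

The highest competing bid is 2920 credits.
Bidding truthfully at 2930 credits: Agent X has the top bid, wins, and pays the second-highest bid 2920 credits. Payoff = 2930 credits − 2920 credits = 10 credits.
Bidding 2430 credits: the top bid is 2920 credits (a rival), so Agent X loses. Payoff = 0 credits.
Regret = truthful payoff − actual payoff = 10 credits − 0 credits = 10 credits.
Deviating from a truthful bid can only lose payoff in a second-price auction — never gain.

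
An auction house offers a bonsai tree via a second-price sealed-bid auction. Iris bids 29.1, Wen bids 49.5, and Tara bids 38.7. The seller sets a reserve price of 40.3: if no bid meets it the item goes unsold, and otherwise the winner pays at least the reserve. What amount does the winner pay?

Bids in descending order: Wen 49.5, then Tara 38.7, then Iris 29.1.
Wen has the highest bid, so Wen wins.
The second-highest bid is 38.7, but the reserve 40.3 is higher, so the price is the reserve.

40.3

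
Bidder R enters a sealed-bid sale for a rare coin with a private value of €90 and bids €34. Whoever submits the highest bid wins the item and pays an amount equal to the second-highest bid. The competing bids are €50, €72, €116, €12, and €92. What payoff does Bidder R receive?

Highest competing bid: €116.
Bidder R's bid €34 is not the highest, so Bidder R loses, pays nothing, and earns zero payoff.

Bidder R's payoff: €0.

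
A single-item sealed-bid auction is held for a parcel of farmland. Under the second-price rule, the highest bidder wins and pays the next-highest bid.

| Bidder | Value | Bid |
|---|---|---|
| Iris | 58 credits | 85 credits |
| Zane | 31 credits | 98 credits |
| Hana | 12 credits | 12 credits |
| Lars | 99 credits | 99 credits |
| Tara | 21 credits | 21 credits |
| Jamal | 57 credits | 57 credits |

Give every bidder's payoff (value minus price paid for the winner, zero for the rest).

Iris 0 credits, Zane 0 credits, Hana 0 credits, Lars 1 credits, Tara 0 credits, Jamal 0 credits.

Bids in descending order: Lars 99 credits; Zane 98 credits; Iris 85 credits; Jamal 57 credits; Tara 21 credits; Hana 12 credits.
Lars has the top bid and wins; the price is the second-highest bid, 98 credits.
Lars's payoff = 99 credits − 98 credits = 1 credits. All other bidders lose, so their payoff is 0.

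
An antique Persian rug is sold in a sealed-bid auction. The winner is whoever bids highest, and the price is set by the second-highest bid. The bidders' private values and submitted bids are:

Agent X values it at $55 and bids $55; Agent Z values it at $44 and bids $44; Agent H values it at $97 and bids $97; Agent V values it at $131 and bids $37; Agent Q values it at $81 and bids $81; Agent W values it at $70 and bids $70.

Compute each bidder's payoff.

Ranking the bids: Agent H $97, then Agent Q $81, then Agent W $70, then Agent X $55, then Agent Z $44, then Agent V $37.
Agent H has the top bid and wins; the price is the second-highest bid, $81.
Agent H's payoff = $97 − $81 = $16. All other bidders lose, so their payoff is 0.

Payoffs: Agent X $0, Agent Z $0, Agent H $16, Agent V $0, Agent Q $0, Agent W $0.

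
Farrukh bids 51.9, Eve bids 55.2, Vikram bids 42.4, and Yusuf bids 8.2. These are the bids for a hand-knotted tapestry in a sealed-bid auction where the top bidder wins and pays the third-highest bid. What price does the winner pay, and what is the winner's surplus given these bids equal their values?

Ranking the bids: Eve 55.2; Farrukh 51.9; Vikram 42.4; Yusuf 8.2.
Eve is the highest bidder, so Eve wins.
Under the third-price rule, the price is the third-highest bid: 42.4.
Surplus = 55.2 − 42.4 = 12.8.

Price 42.4; surplus 12.8.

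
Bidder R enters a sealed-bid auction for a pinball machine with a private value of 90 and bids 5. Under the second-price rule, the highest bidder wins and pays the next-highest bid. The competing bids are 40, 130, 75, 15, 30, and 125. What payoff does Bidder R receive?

0

Highest competing bid: 130.
Bidder R's bid 5 is not the highest, so Bidder R loses, pays nothing, and earns zero payoff.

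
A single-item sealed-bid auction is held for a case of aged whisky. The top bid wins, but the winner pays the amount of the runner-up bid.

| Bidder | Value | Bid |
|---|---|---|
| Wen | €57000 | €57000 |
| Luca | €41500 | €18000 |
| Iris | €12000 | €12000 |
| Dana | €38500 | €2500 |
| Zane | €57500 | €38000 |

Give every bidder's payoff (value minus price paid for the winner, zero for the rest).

Wen €19000, Luca €0, Iris €0, Dana €0, Zane €0.

Bids in descending order: Wen €57000 > Zane €38000 > Luca €18000 > Iris €12000 > Dana €2500.
Wen has the top bid and wins; the price is the second-highest bid, €38000.
Wen's payoff = €57000 − €38000 = €19000. All other bidders lose, so their payoff is 0.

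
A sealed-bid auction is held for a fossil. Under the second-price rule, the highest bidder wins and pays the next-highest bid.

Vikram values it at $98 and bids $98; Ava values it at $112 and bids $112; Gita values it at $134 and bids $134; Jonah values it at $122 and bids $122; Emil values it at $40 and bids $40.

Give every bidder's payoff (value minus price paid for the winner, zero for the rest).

Ranking the bids: Gita $134, then Jonah $122, then Ava $112, then Vikram $98, then Emil $40.
Gita has the top bid and wins; the price is the second-highest bid, $122.
Gita's payoff = $134 − $122 = $12. All other bidders lose, so their payoff is 0.

Vikram $0, Ava $0, Gita $12, Jonah $0, Emil $0.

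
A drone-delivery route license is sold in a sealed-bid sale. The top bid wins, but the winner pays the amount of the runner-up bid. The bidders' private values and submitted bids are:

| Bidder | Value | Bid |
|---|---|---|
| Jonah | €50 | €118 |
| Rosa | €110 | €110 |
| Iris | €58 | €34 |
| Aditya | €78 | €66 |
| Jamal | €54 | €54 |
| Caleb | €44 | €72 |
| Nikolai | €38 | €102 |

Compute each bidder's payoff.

Bids in descending order: Jonah €118, then Rosa €110, then Nikolai €102, then Caleb €72, then Aditya €66, then Jamal €54, then Iris €34.
Jonah has the top bid and wins; the price is the second-highest bid, €110.
Jonah's payoff = €50 − €110 = -€60. All other bidders lose, so their payoff is 0.

Payoffs: Jonah -€60, Rosa €0, Iris €0, Aditya €0, Jamal €0, Caleb €0, Nikolai €0.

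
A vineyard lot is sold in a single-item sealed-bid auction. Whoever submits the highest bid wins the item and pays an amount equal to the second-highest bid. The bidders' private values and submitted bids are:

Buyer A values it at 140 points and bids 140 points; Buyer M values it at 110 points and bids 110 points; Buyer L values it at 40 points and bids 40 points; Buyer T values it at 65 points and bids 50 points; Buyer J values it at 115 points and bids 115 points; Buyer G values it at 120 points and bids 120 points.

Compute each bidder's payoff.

Ranking the bids: Buyer A 140 points, then Buyer G 120 points, then Buyer J 115 points, then Buyer M 110 points, then Buyer T 50 points, then Buyer L 40 points.
Buyer A has the top bid and wins; the price is the second-highest bid, 120 points.
Buyer A's payoff = 140 points − 120 points = 20 points. All other bidders lose, so their payoff is 0.

Payoffs: Buyer A 20 points, Buyer M 0 points, Buyer L 0 points, Buyer T 0 points, Buyer J 0 points, Buyer G 0 points.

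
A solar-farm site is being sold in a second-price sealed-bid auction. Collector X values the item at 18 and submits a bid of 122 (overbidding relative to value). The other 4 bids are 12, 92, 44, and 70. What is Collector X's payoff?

-74

Highest competing bid: 92.
Collector X's bid 122 is the highest overall, so Collector X wins and pays the second-highest bid, 92.
Payoff = value − price = 18 − 92 = -74.
Overbidding won the item at a price above value — truthful bidding would have avoided this loss.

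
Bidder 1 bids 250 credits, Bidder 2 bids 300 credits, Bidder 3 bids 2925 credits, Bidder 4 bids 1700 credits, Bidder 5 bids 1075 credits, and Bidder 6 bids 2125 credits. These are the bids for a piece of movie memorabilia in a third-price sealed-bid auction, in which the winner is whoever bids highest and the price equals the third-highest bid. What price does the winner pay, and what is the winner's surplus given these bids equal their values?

Price 1700 credits; surplus 1225 credits.

Bids in descending order: Bidder 3 2925 credits; Bidder 6 2125 credits; Bidder 4 1700 credits; Bidder 5 1075 credits; Bidder 2 300 credits; Bidder 1 250 credits.
Bidder 3 is the highest bidder, so Bidder 3 wins.
Under the third-price rule, the price is the third-highest bid: 1700 credits.
Surplus = 2925 credits − 1700 credits = 1225 credits.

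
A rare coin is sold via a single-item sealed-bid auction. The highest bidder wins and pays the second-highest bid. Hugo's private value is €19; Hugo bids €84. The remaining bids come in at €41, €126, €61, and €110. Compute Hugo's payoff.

Highest competing bid: €126.
Hugo's bid €84 is not the highest, so Hugo loses, pays nothing, and earns zero payoff.

Payoff = €0.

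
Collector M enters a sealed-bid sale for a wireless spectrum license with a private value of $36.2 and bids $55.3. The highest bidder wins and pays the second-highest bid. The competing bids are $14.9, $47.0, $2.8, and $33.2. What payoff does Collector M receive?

Highest competing bid: $47.0.
Collector M's bid $55.3 is the highest overall, so Collector M wins and pays the second-highest bid, $47.0.
Payoff = value − price = $36.2 − $47.0 = -$10.8.

Collector M's payoff: -$10.8.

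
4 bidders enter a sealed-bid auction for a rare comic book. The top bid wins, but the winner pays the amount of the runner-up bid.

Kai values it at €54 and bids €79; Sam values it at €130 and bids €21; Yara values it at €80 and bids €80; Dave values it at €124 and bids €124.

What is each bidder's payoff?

Ordered from highest: Dave €124, then Yara €80, then Kai €79, then Sam €21.
Dave has the top bid and wins; the price is the second-highest bid, €80.
Dave's payoff = €124 − €80 = €44. All other bidders lose, so their payoff is 0.

Payoffs: Kai €0, Sam €0, Yara €0, Dave €44.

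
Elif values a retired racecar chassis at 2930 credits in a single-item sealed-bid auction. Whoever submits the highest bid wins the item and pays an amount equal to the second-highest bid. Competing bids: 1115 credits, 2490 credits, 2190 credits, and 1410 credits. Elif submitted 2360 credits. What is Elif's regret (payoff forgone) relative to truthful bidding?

The highest competing bid is 2490 credits.
Bidding truthfully at 2930 credits: Elif has the top bid, wins, and pays the second-highest bid 2490 credits. Payoff = 2930 credits − 2490 credits = 440 credits.
Bidding 2360 credits: the top bid is 2490 credits (a rival), so Elif loses. Payoff = 0 credits.
Regret = truthful payoff − actual payoff = 440 credits − 0 credits = 440 credits.

440 credits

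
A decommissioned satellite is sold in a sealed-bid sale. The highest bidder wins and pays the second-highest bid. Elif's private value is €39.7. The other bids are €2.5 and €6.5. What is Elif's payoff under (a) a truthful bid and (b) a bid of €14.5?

(a) €33.2  (b) €33.2

The highest competing bid is €6.5.
Bidding truthfully at €39.7: Elif has the top bid, wins, and pays the second-highest bid €6.5. Payoff = €39.7 − €6.5 = €33.2.
Bidding €14.5: Elif has the top bid, wins, and pays the second-highest bid €6.5. Payoff = €39.7 − €6.5 = €33.2.
The bid only affects whether you win, not the price — here both bids land on the same side of the top rival bid, so the deviation is payoff-neutral.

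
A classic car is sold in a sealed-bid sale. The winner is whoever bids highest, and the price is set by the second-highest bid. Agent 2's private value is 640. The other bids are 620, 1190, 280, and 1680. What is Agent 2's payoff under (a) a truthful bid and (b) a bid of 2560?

(a) 0  (b) -1040

The highest competing bid is 1680.
Bidding truthfully at 640: the top bid is 1680 (a rival), so Agent 2 loses. Payoff = 0.
Bidding 2560: Agent 2 has the top bid, wins, and pays the second-highest bid 1680. Payoff = 640 − 1680 = -1040.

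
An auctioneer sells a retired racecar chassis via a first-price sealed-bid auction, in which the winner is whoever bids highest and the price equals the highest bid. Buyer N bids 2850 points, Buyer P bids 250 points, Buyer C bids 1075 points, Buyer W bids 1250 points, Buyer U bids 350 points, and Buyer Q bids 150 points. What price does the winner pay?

Ranking the bids: Buyer N 2850 points, then Buyer W 1250 points, then Buyer C 1075 points, then Buyer U 350 points, then Buyer P 250 points, then Buyer Q 150 points.
Buyer N is the highest bidder, so Buyer N wins.
Under the first-price rule, the price is the highest bid: 2850 points.

2850 points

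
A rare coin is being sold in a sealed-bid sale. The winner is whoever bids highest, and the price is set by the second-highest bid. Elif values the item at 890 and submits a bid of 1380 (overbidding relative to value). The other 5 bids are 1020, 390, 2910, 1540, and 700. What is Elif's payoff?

Elif's payoff: 0.

Highest competing bid: 2910.
Elif's bid 1380 is not the highest, so Elif loses, pays nothing, and earns zero payoff.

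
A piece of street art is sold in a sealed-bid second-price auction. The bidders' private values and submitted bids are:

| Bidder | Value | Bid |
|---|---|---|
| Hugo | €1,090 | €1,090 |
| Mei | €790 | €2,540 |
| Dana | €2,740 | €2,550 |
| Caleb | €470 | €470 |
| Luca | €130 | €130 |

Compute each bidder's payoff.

Hugo €0, Mei €0, Dana €200, Caleb €0, Luca €0.

Sorted high to low: Dana €2,550 > Mei €2,540 > Hugo €1,090 > Caleb €470 > Luca €130.
Dana has the top bid and wins; the price is the second-highest bid, €2,540.
Dana's payoff = €2,740 − €2,540 = €200. All other bidders lose, so their payoff is 0.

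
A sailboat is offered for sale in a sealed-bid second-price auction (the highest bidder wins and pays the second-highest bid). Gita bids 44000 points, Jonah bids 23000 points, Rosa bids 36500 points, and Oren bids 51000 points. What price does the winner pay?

Ordered from highest: Oren 51000 points; Gita 44000 points; Rosa 36500 points; Jonah 23000 points.
Oren is the highest bidder, so Oren wins.
Under the second-price rule, the price is the second-highest bid: 44000 points.

44000 points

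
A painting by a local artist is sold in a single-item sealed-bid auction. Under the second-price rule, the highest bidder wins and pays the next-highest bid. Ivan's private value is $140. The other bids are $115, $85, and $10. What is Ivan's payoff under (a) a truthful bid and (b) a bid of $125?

The highest competing bid is $115.
Bidding truthfully at $140: Ivan has the top bid, wins, and pays the second-highest bid $115. Payoff = $140 − $115 = $25.
Bidding $125: Ivan has the top bid, wins, and pays the second-highest bid $115. Payoff = $140 − $115 = $25.

Truthful: $25; alternative: $25.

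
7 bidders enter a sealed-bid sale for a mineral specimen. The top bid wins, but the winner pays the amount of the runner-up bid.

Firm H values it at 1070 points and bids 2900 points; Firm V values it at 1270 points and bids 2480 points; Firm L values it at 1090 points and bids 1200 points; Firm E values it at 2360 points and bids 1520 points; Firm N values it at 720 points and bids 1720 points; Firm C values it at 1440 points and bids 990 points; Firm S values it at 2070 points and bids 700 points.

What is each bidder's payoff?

Payoffs: Firm H -1410 points, Firm V 0 points, Firm L 0 points, Firm E 0 points, Firm N 0 points, Firm C 0 points, Firm S 0 points.

Ranking the bids: Firm H 2900 points; Firm V 2480 points; Firm N 1720 points; Firm E 1520 points; Firm L 1200 points; Firm C 990 points; Firm S 700 points.
Firm H has the top bid and wins; the price is the second-highest bid, 2480 points.
Firm H's payoff = 1070 points − 2480 points = -1410 points. All other bidders lose, so their payoff is 0.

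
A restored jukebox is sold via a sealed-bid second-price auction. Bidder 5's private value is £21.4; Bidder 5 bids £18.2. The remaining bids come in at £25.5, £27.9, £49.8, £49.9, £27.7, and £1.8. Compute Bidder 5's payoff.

Highest competing bid: £49.9.
Bidder 5's bid £18.2 is not the highest, so Bidder 5 loses, pays nothing, and earns zero payoff.

Payoff = £0.0.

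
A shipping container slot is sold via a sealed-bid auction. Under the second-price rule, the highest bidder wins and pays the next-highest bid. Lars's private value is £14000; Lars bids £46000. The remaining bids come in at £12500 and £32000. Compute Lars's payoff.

Highest competing bid: £32000.
Lars's bid £46000 is the highest overall, so Lars wins and pays the second-highest bid, £32000.
Payoff = value − price = £14000 − £32000 = -£18000.

Payoff = -£18000.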